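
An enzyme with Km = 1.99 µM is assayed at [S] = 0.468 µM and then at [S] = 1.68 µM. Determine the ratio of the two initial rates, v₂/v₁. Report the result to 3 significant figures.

2.40

The fractional saturations are [S]/(Km+[S]) = 0.468/2.458 = 0.1904 and 1.68/3.670 = 0.4578.
v₂/v₁ is just their ratio: 0.4578/0.1904 = 2.40.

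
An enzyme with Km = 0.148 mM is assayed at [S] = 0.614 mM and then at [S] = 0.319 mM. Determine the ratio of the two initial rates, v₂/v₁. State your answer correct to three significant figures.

0.848

Since Vmax cancels, v₂/v₁ = [S]₂(Km+[S]₁) / [S]₁(Km+[S]₂).
= 0.319×(0.148+0.614) / (0.614×(0.148+0.319)) = 0.2431/0.2867 = 0.848.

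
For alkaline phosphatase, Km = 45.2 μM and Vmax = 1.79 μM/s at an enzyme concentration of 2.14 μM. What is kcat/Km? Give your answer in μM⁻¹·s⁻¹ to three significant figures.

0.0185 μM⁻¹·s⁻¹

kcat = Vmax/[E]total = 1.79/2.14 = 0.836 s⁻¹.
kcat/Km = 0.836/45.2 = 0.0185 μM⁻¹·s⁻¹.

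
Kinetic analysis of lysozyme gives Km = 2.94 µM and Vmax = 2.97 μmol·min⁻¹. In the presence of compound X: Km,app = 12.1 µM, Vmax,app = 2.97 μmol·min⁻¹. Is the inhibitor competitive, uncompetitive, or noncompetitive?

Km increases (2.94 → 12.1 µM) while Vmax is unchanged — the hallmark of competitive inhibition.

competitive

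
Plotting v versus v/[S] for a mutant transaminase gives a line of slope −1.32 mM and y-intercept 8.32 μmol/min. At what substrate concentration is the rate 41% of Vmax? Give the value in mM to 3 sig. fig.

0.917 mM

The Eadie–Hofstee slope gives Km = 1.32 mM (slope = −Km).
v/Vmax = [S]/(Km+[S]) = 0.41 ⇒ [S] = Km·0.41/(1−0.41) = 1.32 × 0.6949 = 0.917 mM.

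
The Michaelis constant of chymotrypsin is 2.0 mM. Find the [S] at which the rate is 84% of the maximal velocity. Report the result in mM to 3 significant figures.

10.5 mM

v/Vmax = [S]/(Km+[S]) = 0.84, so [S] = Km·0.84/(1 − 0.84) = 2.0 × 5.250.
[S] = 10.5 mM.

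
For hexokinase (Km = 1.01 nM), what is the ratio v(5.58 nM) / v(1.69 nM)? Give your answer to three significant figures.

1.35

Since Vmax cancels, v₂/v₁ = [S]₂(Km+[S]₁) / [S]₁(Km+[S]₂).
= 5.58×(1.01+1.69) / (1.69×(1.01+5.58)) = 15.07/11.14 = 1.35.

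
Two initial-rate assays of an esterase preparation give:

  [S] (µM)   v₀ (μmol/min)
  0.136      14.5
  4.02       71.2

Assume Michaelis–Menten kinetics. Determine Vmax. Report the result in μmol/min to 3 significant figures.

In reciprocal form, 1/v = (Km/Vmax)·(1/[S]) + 1/Vmax. The two points give (1/[S], 1/v) = (7.353, 0.06897) and (0.2488, 0.01404).
Slope = (0.06897 − 0.01404)/(7.353 − 0.2488) = 0.007731; intercept = 0.06897 − 0.007731×7.353 = 0.01212.
Vmax = 1/intercept = 82.5 μmol/min; Km = slope × Vmax = 0.007731 × 82.5 = 0.638 µM.

82.5 μmol/min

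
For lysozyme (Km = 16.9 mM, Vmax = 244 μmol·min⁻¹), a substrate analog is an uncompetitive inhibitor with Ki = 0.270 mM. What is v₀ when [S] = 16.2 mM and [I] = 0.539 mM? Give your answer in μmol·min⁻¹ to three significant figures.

α = 1 + [I]/Ki = 1 + 0.539/0.270 = 2.996.
For an uncompetitive inhibitor, both parameters are divided by α, giving Vmax/α and Km/α: Km,app = 5.64 mM, Vmax,app = 81.4 μmol·min⁻¹.
v = Vmax,app·[S]/(Km,app + [S]) = 81.4 × 16.2/(5.64 + 16.2) = 60.4 μmol·min⁻¹.

60.4 μmol·min⁻¹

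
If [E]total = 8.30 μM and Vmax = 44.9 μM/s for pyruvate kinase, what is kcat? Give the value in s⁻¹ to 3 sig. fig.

5.41 s⁻¹

kcat = Vmax/[E]total = 44.9 μM/s / 8.30 μM = 5.41 s⁻¹.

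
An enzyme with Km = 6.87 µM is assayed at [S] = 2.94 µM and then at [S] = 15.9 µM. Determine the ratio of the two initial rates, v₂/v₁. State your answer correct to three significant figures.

2.33

The fractional saturations are [S]/(Km+[S]) = 2.94/9.810 = 0.2997 and 15.9/22.77 = 0.6983.
v₂/v₁ is just their ratio: 0.6983/0.2997 = 2.33.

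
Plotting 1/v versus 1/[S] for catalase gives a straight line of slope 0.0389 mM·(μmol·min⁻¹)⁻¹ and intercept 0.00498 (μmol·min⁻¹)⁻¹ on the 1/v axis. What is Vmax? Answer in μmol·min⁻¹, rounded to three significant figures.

201 μmol·min⁻¹

The y-intercept of a Lineweaver–Burk plot equals 1/Vmax, so Vmax = 1/0.00498 = 201 μmol·min⁻¹.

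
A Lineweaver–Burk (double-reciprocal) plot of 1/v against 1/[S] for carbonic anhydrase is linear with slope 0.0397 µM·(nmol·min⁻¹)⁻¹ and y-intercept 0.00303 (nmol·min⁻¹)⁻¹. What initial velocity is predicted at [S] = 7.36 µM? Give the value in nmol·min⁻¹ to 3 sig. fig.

The y-intercept is 1/Vmax, so Vmax = 1/0.00303 = 330 nmol·min⁻¹.
The slope is Km/Vmax, so Km = 0.0397 × 330 = 13.1 µM.
Then v = 330 × 7.36/(13.1 + 7.36) = 119 nmol·min⁻¹.

119 nmol·min⁻¹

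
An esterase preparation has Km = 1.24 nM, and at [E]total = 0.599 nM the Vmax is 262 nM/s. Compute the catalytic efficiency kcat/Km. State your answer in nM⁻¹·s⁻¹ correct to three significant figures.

kcat = Vmax/[E]total = 262/0.599 = 437 s⁻¹.
kcat/Km = 437/1.24 = 353 nM⁻¹·s⁻¹.

353 nM⁻¹·s⁻¹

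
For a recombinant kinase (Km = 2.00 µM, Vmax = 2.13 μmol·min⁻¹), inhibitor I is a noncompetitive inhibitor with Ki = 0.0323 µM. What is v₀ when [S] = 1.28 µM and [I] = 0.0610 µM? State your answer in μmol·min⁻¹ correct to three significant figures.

0.288 μmol·min⁻¹

α = 1 + [I]/Ki = 1 + 0.0610/0.0323 = 2.889.
For a noncompetitive inhibitor, Vmax is reduced to Vmax/α while Km is unchanged: Km,app = 2.00 µM, Vmax,app = 0.737 μmol·min⁻¹.
v = Vmax,app·[S]/(Km,app + [S]) = 0.737 × 1.28/(2.00 + 1.28) = 0.288 μmol·min⁻¹.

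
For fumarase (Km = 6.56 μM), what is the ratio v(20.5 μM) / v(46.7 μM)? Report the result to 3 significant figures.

0.864

The fractional saturations are [S]/(Km+[S]) = 46.7/53.26 = 0.8768 and 20.5/27.06 = 0.7576.
v₂/v₁ is just their ratio: 0.7576/0.8768 = 0.864.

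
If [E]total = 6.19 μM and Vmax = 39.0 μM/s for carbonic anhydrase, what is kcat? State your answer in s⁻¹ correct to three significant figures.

6.30 s⁻¹

kcat = Vmax/[E]total = 39.0 μM/s / 6.19 μM = 6.30 s⁻¹.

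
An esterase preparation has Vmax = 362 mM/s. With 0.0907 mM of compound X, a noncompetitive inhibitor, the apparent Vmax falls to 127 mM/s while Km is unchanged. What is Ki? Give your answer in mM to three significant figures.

0.0490 mM

Noncompetitive: Vmax,app = Vmax/α with α = 1 + [I]/Ki.
α = Vmax/Vmax,app = 362/127 = 2.850.
Since α = 1 + [I]/Ki, [I]/Ki = 2.850 − 1 = 1.850 and Ki = 0.0907/1.850 = 0.0490 mM.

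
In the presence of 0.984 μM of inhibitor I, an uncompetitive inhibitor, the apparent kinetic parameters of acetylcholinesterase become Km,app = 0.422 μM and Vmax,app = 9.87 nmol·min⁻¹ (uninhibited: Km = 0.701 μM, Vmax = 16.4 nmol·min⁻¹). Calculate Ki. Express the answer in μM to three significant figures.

Uncompetitive: Vmax,app = Vmax/α (and Km,app = Km/α) with α = 1 + [I]/Ki.
α = Vmax/Vmax,app = 16.4/9.87 = 1.662.
Ki = [I]/(α − 1) = 0.984/0.6616 = 1.49 μM.

1.49 μM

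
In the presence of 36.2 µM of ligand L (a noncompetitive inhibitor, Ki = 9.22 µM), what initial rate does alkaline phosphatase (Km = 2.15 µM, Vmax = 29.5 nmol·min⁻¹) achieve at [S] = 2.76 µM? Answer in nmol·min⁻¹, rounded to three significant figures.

3.37 nmol·min⁻¹

α = 1 + [I]/Ki = 1 + 36.2/9.22 = 4.926.
For a noncompetitive inhibitor, Vmax is reduced to Vmax/α while Km is unchanged: Km,app = 2.15 µM, Vmax,app = 5.99 nmol·min⁻¹.
v = Vmax,app·[S]/(Km,app + [S]) = 5.99 × 2.76/(2.15 + 2.76) = 3.37 nmol·min⁻¹.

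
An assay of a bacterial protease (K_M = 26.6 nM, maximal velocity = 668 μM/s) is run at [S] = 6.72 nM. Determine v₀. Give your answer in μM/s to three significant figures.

[S]/(Km+[S]) = 6.72/33.32 = 0.2017, the fractional saturation.
v = 0.2017 × Vmax = 0.2017 × 668 = 135 μM/s.

135 μM/s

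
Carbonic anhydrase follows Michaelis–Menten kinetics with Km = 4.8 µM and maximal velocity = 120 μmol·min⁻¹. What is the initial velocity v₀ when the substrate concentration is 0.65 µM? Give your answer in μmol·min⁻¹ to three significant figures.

v = Vmax·[S]/(Km + [S]) = 120 × 0.65 / (4.8 + 0.65)
  = 78.00 / 5.450 = 14.3 μmol·min⁻¹.

14.3 μmol·min⁻¹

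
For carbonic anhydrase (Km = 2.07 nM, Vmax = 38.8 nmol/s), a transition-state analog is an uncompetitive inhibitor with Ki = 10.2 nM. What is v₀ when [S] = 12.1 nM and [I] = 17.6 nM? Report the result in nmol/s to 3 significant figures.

13.4 nmol/s

α = 1 + [I]/Ki = 1 + 17.6/10.2 = 2.725.
For an uncompetitive inhibitor, both parameters are divided by α, giving Vmax/α and Km/α: Km,app = 0.759 nM, Vmax,app = 14.2 nmol/s.
v = Vmax,app·[S]/(Km,app + [S]) = 14.2 × 12.1/(0.759 + 12.1) = 13.4 nmol/s.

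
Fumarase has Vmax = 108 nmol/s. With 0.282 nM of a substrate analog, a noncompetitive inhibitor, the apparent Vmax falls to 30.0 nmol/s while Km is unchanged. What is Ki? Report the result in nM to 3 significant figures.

0.108 nM

Noncompetitive: Vmax,app = Vmax/α with α = 1 + [I]/Ki.
α = Vmax/Vmax,app = 108/30.0 = 3.600.
Ki = [I]/(α − 1) = 0.282/2.600 = 0.108 nM.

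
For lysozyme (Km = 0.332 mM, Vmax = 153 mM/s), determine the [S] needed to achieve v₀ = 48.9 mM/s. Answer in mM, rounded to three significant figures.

The required fractional saturation is v/Vmax = 48.9/153 = 0.3196.
Then [S]/(Km+[S]) = 0.3196 ⇒ [S] = 0.332 × 0.3196/(1 − 0.3196) = 0.156 mM.

0.156 mM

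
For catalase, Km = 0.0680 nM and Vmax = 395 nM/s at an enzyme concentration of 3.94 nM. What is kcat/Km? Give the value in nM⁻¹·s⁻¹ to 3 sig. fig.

1470 nM⁻¹·s⁻¹

kcat = Vmax/[E]total = 395/3.94 = 100 s⁻¹.
kcat/Km = 100/0.0680 = 1470 nM⁻¹·s⁻¹.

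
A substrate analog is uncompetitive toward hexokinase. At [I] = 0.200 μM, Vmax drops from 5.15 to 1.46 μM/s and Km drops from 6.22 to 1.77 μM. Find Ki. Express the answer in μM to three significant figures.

0.0791 μM

Uncompetitive: Vmax,app = Vmax/α (and Km,app = Km/α) with α = 1 + [I]/Ki.
α = Vmax/Vmax,app = 5.15/1.46 = 3.527.
Ki = [I]/(α − 1) = 0.200/2.527 = 0.0791 μM.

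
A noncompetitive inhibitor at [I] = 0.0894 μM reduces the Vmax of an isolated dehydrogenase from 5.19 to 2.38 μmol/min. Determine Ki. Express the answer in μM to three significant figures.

Noncompetitive: Vmax,app = Vmax/α with α = 1 + [I]/Ki.
α = Vmax/Vmax,app = 5.19/2.38 = 2.181.
Since α = 1 + [I]/Ki, [I]/Ki = 2.181 − 1 = 1.181 and Ki = 0.0894/1.181 = 0.0757 μM.

0.0757 μM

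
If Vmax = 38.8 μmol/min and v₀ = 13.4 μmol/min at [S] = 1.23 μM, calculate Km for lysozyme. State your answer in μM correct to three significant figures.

2.33 μM

v/Vmax = 13.4/38.8 = 0.3454 = [S]/(Km+[S]).
So Km + [S] = [S]/0.3454 = 3.561 μM, giving Km = 3.561 − 1.23 = 2.33 μM.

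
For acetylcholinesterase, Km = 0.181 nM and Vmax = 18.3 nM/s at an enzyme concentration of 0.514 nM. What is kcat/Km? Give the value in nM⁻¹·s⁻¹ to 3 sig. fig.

kcat = Vmax/[E]total = 18.3/0.514 = 35.6 s⁻¹.
kcat/Km = 35.6/0.181 = 197 nM⁻¹·s⁻¹.

197 nM⁻¹·s⁻¹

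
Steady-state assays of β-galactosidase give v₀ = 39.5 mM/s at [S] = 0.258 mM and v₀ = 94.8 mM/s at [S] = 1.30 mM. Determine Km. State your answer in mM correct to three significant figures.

0.690 mM

From v = Vmax[S]/(Km+[S]), each point gives Vmax = v(Km+[S])/[S].
Equating: 39.5(Km+0.258)/0.258 = 94.8(Km+1.30)/1.30.
153.1·Km + 39.5 = 72.92·Km + 94.8, so (153.1 − 72.92)·Km = 94.8 − 39.5.
Km = 55.30/80.18 = 0.690 mM; then Vmax = 39.5(0.690+0.258)/0.258 = 145 mM/s.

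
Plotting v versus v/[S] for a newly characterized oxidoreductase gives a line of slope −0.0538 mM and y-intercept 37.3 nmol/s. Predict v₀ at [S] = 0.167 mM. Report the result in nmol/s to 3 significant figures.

28.2 nmol/s

In the Eadie–Hofstee form v = Vmax − Km·(v/[S]), the slope is −Km and the intercept is Vmax, so Km = 0.0538 mM and Vmax = 37.3 nmol/s.
v = 37.3 × 0.167/(0.0538 + 0.167) = 28.2 nmol/s.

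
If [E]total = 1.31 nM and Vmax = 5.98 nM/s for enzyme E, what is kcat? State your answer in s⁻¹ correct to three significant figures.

4.56 s⁻¹

kcat = Vmax/[E]total = 5.98 nM/s / 1.31 nM = 4.56 s⁻¹.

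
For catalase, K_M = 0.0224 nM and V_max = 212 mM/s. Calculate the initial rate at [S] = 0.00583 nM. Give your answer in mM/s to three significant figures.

v = Vmax·[S]/(Km + [S]) = 212 × 0.00583 / (0.0224 + 0.00583)
  = 1.236 / 0.02823 = 43.8 mM/s.

43.8 mM/s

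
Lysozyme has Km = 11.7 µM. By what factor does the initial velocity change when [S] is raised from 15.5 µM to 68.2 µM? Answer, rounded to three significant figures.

Since Vmax cancels, v₂/v₁ = [S]₂(Km+[S]₁) / [S]₁(Km+[S]₂).
= 68.2×(11.7+15.5) / (15.5×(11.7+68.2)) = 1855/1238 = 1.50.

1.50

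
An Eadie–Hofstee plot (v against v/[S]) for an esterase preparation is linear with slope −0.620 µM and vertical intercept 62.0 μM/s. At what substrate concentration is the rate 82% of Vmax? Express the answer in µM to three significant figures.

The Eadie–Hofstee slope gives Km = 0.620 µM (slope = −Km).
v/Vmax = [S]/(Km+[S]) = 0.82 ⇒ [S] = Km·0.82/(1−0.82) = 0.620 × 4.556 = 2.82 µM.

2.82 µM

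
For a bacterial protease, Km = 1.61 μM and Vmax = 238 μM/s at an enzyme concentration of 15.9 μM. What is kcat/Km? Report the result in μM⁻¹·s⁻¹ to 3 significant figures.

kcat = Vmax/[E]total = 238/15.9 = 15.0 s⁻¹.
kcat/Km = 15.0/1.61 = 9.30 μM⁻¹·s⁻¹.

9.30 μM⁻¹·s⁻¹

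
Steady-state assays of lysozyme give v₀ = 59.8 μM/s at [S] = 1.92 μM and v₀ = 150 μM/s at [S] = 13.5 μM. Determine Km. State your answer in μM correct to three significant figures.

4.50 μM

From v = Vmax[S]/(Km+[S]), each point gives Vmax = v(Km+[S])/[S].
Equating: 59.8(Km+1.92)/1.92 = 150(Km+13.5)/13.5.
31.15·Km + 59.8 = 11.11·Km + 150, so (31.15 − 11.11)·Km = 150 − 59.8.
Km = 90.20/20.03 = 4.50 μM; then Vmax = 59.8(4.50+1.92)/1.92 = 200 μM/s.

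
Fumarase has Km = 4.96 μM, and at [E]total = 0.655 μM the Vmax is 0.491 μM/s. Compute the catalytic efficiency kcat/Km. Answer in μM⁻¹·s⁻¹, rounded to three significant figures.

kcat = Vmax/[E]total = 0.491/0.655 = 0.750 s⁻¹.
kcat/Km = 0.750/4.96 = 0.151 μM⁻¹·s⁻¹.

0.151 μM⁻¹·s⁻¹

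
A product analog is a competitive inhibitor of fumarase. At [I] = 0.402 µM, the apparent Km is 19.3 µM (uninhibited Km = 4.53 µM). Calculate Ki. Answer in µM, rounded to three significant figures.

0.123 µM

Competitive: Km,app = α·Km with α = 1 + [I]/Ki.
α = Km,app/Km = 19.3/4.53 = 4.260.
Since α = 1 + [I]/Ki, [I]/Ki = 4.260 − 1 = 3.260 and Ki = 0.402/3.260 = 0.123 µM.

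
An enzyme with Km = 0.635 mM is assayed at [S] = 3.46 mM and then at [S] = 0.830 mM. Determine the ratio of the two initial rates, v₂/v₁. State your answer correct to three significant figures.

The fractional saturations are [S]/(Km+[S]) = 3.46/4.095 = 0.8449 and 0.830/1.465 = 0.5666.
v₂/v₁ is just their ratio: 0.5666/0.8449 = 0.671.

0.671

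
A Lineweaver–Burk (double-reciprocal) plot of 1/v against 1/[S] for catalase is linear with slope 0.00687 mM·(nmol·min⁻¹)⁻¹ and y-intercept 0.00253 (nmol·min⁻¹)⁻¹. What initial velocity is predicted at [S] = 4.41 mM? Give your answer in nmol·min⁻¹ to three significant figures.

245 nmol·min⁻¹

The y-intercept is 1/Vmax, so Vmax = 1/0.00253 = 395 nmol·min⁻¹.
The slope is Km/Vmax, so Km = 0.00687 × 395 = 2.72 mM.
Then v = 395 × 4.41/(2.72 + 4.41) = 245 nmol·min⁻¹.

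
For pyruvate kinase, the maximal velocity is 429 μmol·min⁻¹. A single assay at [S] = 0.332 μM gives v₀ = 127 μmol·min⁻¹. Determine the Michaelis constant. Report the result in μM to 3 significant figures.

0.789 μM

From v = Vmax[S]/(Km+[S]), Km = [S](Vmax − v)/v.
Km = 0.332 × (429 − 127) / 127 = 100.3/127 = 0.789 μM.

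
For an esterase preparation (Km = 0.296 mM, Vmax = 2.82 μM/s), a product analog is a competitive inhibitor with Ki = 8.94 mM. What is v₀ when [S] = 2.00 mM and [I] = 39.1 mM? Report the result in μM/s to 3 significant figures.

α = 1 + [I]/Ki = 1 + 39.1/8.94 = 5.374.
For a competitive inhibitor, Vmax is unchanged and the apparent Km becomes α·Km: Km,app = 1.59 mM, Vmax,app = 2.82 μM/s.
v = Vmax,app·[S]/(Km,app + [S]) = 2.82 × 2.00/(1.59 + 2.00) = 1.57 μM/s.

1.57 μM/s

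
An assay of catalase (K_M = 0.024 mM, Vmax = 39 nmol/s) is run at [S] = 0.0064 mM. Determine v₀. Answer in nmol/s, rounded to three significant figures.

[S]/(Km+[S]) = 0.0064/0.03040 = 0.2105, the fractional saturation.
v = 0.2105 × Vmax = 0.2105 × 39 = 8.21 nmol/s.

8.21 nmol/s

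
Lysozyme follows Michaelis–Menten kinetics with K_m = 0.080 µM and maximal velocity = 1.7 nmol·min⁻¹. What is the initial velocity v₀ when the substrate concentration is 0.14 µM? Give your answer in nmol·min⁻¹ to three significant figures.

[S]/(Km+[S]) = 0.14/0.2200 = 0.6364, the fractional saturation.
v = 0.6364 × Vmax = 0.6364 × 1.7 = 1.08 nmol·min⁻¹.

1.08 nmol·min⁻¹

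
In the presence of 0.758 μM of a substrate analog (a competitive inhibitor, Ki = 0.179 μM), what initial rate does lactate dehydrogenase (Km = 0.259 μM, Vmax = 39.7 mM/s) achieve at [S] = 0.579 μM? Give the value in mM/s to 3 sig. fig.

11.9 mM/s

α = 1 + [I]/Ki = 1 + 0.758/0.179 = 5.235.
For a competitive inhibitor, Vmax is unchanged and the apparent Km becomes α·Km: Km,app = 1.36 μM, Vmax,app = 39.7 mM/s.
v = Vmax,app·[S]/(Km,app + [S]) = 39.7 × 0.579/(1.36 + 0.579) = 11.9 mM/s.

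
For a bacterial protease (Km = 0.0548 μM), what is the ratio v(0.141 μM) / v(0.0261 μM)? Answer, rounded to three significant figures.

2.23

The fractional saturations are [S]/(Km+[S]) = 0.0261/0.08090 = 0.3226 and 0.141/0.1958 = 0.7201.
v₂/v₁ is just their ratio: 0.7201/0.3226 = 2.23.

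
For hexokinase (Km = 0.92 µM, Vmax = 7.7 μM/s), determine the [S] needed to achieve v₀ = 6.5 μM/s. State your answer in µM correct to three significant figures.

Rearranging v = Vmax[S]/(Km+[S]) gives [S] = Km·v/(Vmax − v).
[S] = 0.92 × 6.5 / (7.7 − 6.5) = 5.980/1.200 = 4.98 µM.

4.98 µM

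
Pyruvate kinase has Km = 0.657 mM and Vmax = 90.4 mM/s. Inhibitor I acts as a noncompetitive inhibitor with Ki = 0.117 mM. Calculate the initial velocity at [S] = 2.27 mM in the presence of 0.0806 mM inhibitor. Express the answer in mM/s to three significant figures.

41.5 mM/s

With α = 1 + [I]/Ki = 1 + 0.0806/0.117 = 1.689, the noncompetitive rate law is v = (Vmax/α)·[S] / (Km + [S]).
v = (90.4/1.689)×2.27 / (0.657 + 2.27) = 121.5/2.927 = 41.5 mM/s.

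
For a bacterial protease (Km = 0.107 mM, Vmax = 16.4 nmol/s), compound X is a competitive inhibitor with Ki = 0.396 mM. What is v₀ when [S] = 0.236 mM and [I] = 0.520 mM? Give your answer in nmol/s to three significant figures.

α = 1 + [I]/Ki = 1 + 0.520/0.396 = 2.313.
For a competitive inhibitor, Vmax is unchanged and the apparent Km becomes α·Km: Km,app = 0.248 mM, Vmax,app = 16.4 nmol/s.
v = Vmax,app·[S]/(Km,app + [S]) = 16.4 × 0.236/(0.248 + 0.236) = 8.00 nmol/s.

8.00 nmol/s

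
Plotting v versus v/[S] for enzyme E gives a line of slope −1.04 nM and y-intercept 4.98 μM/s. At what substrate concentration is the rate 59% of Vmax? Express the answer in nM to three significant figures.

The Eadie–Hofstee slope gives Km = 1.04 nM (slope = −Km).
v/Vmax = [S]/(Km+[S]) = 0.59 ⇒ [S] = Km·0.59/(1−0.59) = 1.04 × 1.439 = 1.50 nM.

1.50 nM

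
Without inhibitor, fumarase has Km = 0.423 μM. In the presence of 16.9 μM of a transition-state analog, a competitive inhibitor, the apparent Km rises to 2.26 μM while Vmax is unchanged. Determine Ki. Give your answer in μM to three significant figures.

Competitive: Km,app = α·Km with α = 1 + [I]/Ki.
α = Km,app/Km = 2.26/0.423 = 5.343.
Ki = [I]/(α − 1) = 16.9/4.343 = 3.89 μM.

3.89 μM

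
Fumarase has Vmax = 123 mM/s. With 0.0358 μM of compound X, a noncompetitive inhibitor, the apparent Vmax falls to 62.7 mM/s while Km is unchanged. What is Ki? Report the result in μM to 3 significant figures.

0.0372 μM

Noncompetitive: Vmax,app = Vmax/α with α = 1 + [I]/Ki.
α = Vmax/Vmax,app = 123/62.7 = 1.962.
Ki = [I]/(α − 1) = 0.0358/0.9617 = 0.0372 μM.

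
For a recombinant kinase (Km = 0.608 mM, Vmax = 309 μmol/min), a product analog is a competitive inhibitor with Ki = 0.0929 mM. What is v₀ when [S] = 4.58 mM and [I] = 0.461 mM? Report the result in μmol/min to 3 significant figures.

172 μmol/min

α = 1 + [I]/Ki = 1 + 0.461/0.0929 = 5.962.
For a competitive inhibitor, Vmax is unchanged and the apparent Km becomes α·Km: Km,app = 3.63 mM, Vmax,app = 309 μmol/min.
v = Vmax,app·[S]/(Km,app + [S]) = 309 × 4.58/(3.63 + 4.58) = 172 μmol/min.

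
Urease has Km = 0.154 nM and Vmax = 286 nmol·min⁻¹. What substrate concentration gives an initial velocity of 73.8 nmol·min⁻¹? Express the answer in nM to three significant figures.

Rearranging v = Vmax[S]/(Km+[S]) gives [S] = Km·v/(Vmax − v).
[S] = 0.154 × 73.8 / (286 − 73.8) = 11.37/212.2 = 0.0536 nM.

0.0536 nM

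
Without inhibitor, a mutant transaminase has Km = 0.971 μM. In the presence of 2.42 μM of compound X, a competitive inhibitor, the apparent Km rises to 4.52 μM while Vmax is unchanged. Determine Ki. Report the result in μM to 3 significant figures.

0.662 μM

Competitive: Km,app = α·Km with α = 1 + [I]/Ki.
α = Km,app/Km = 4.52/0.971 = 4.655.
Since α = 1 + [I]/Ki, [I]/Ki = 4.655 − 1 = 3.655 and Ki = 2.42/3.655 = 0.662 μM.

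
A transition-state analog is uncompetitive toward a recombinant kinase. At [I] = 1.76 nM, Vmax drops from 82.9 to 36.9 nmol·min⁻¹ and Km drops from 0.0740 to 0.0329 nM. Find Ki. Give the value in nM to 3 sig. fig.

1.41 nM

Uncompetitive: Vmax,app = Vmax/α (and Km,app = Km/α) with α = 1 + [I]/Ki.
α = Vmax/Vmax,app = 82.9/36.9 = 2.247.
Since α = 1 + [I]/Ki, [I]/Ki = 2.247 − 1 = 1.247 and Ki = 1.76/1.247 = 1.41 nM.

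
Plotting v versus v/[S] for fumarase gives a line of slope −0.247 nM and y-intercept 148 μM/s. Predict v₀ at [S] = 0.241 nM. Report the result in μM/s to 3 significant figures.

In the Eadie–Hofstee form v = Vmax − Km·(v/[S]), the slope is −Km and the intercept is Vmax, so Km = 0.247 nM and Vmax = 148 μM/s.
v = 148 × 0.241/(0.247 + 0.241) = 73.1 μM/s.

73.1 μM/s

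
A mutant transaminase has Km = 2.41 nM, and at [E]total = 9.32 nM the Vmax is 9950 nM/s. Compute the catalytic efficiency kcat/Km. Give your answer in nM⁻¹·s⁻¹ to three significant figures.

443 nM⁻¹·s⁻¹

kcat = Vmax/[E]total = 9950/9.32 = 1070 s⁻¹.
kcat/Km = 1070/2.41 = 443 nM⁻¹·s⁻¹.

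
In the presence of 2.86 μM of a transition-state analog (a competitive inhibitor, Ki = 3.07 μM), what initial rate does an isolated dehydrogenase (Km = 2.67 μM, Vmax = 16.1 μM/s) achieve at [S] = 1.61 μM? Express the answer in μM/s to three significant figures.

α = 1 + [I]/Ki = 1 + 2.86/3.07 = 1.932.
For a competitive inhibitor, Vmax is unchanged and the apparent Km becomes α·Km: Km,app = 5.16 μM, Vmax,app = 16.1 μM/s.
v = Vmax,app·[S]/(Km,app + [S]) = 16.1 × 1.61/(5.16 + 1.61) = 3.83 μM/s.

3.83 μM/s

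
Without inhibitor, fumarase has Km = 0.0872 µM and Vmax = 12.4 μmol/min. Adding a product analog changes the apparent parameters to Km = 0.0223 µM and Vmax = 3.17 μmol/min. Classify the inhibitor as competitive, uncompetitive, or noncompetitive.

uncompetitive

Both Km and Vmax decrease by the same factor (~3.91-fold) — characteristic of uncompetitive inhibition.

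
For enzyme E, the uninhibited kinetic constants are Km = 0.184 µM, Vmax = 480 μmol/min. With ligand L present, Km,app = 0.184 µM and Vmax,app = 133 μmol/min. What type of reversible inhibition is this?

Vmax decreases (480 → 133 μmol/min) while Km is unchanged — pure noncompetitive inhibition.

noncompetitive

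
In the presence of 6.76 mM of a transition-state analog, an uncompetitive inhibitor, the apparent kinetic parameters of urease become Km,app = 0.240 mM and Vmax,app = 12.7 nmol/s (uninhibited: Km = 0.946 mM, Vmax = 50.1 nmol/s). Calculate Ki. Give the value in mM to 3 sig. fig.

2.30 mM

Uncompetitive: Vmax,app = Vmax/α (and Km,app = Km/α) with α = 1 + [I]/Ki.
α = Vmax/Vmax,app = 50.1/12.7 = 3.945.
Ki = [I]/(α − 1) = 6.76/2.945 = 2.30 mM.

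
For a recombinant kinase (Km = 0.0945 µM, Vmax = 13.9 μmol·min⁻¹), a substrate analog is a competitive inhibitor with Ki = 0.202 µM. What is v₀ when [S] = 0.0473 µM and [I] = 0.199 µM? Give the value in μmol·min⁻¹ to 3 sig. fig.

With α = 1 + [I]/Ki = 1 + 0.199/0.202 = 1.985, the competitive rate law is v = Vmax[S] / (αKm + [S]).
v = 13.9×0.0473 / (1.985×0.0945 + 0.0473) = 0.6575/0.2349 = 2.80 μmol·min⁻¹.

2.80 μmol·min⁻¹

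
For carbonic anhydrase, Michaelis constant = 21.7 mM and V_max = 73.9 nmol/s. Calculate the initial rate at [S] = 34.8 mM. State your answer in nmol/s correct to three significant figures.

[S]/(Km+[S]) = 34.8/56.50 = 0.6159, the fractional saturation.
v = 0.6159 × Vmax = 0.6159 × 73.9 = 45.5 nmol/s.

45.5 nmol/s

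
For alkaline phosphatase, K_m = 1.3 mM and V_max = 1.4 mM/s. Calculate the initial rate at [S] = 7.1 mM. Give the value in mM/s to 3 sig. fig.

1.18 mM/s

v = Vmax·[S]/(Km + [S]) = 1.4 × 7.1 / (1.3 + 7.1)
  = 9.940 / 8.400 = 1.18 mM/s.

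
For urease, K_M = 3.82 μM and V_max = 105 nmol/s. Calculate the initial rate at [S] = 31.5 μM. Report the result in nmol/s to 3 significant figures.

93.6 nmol/s

[S]/(Km+[S]) = 31.5/35.32 = 0.8918, the fractional saturation.
v = 0.8918 × Vmax = 0.8918 × 105 = 93.6 nmol/s.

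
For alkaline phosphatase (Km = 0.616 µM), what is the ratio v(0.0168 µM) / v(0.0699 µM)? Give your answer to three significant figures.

0.261

The fractional saturations are [S]/(Km+[S]) = 0.0699/0.6859 = 0.1019 and 0.0168/0.6328 = 0.02655.
v₂/v₁ is just their ratio: 0.02655/0.1019 = 0.261.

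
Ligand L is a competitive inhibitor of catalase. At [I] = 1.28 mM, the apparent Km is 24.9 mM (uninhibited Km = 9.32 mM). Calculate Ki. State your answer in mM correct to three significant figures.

0.766 mM

Competitive: Km,app = α·Km with α = 1 + [I]/Ki.
α = Km,app/Km = 24.9/9.32 = 2.672.
Since α = 1 + [I]/Ki, [I]/Ki = 2.672 − 1 = 1.672 and Ki = 1.28/1.672 = 0.766 mM.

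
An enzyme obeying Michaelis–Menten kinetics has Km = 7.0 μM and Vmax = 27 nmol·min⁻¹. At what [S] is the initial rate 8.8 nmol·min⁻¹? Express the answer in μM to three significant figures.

The required fractional saturation is v/Vmax = 8.8/27 = 0.3259.
Then [S]/(Km+[S]) = 0.3259 ⇒ [S] = 7.0 × 0.3259/(1 − 0.3259) = 3.38 μM.

3.38 μM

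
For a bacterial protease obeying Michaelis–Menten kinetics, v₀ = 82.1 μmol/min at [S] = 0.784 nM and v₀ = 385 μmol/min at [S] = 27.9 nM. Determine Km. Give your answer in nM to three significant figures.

From v = Vmax[S]/(Km+[S]), each point gives Vmax = v(Km+[S])/[S].
Equating: 82.1(Km+0.784)/0.784 = 385(Km+27.9)/27.9.
104.7·Km + 82.1 = 13.80·Km + 385, so (104.7 − 13.80)·Km = 385 − 82.1.
Km = 302.9/90.92 = 3.33 nM; then Vmax = 82.1(3.33+0.784)/0.784 = 431 μmol/min.

3.33 nM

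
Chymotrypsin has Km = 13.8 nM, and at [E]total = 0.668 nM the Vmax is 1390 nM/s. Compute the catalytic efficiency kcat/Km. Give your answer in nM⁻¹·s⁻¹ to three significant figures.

151 nM⁻¹·s⁻¹

kcat = Vmax/[E]total = 1390/0.668 = 2080 s⁻¹.
kcat/Km = 2080/13.8 = 151 nM⁻¹·s⁻¹.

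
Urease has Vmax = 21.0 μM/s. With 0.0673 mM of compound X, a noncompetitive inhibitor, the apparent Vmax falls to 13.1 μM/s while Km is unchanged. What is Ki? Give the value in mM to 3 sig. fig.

0.112 mM

Noncompetitive: Vmax,app = Vmax/α with α = 1 + [I]/Ki.
α = Vmax/Vmax,app = 21.0/13.1 = 1.603.
Ki = [I]/(α − 1) = 0.0673/0.6031 = 0.112 mM.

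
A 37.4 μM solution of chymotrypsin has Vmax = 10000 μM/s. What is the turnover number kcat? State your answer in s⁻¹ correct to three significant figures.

kcat = Vmax/[E]total = 10000 μM/s / 37.4 μM = 267 s⁻¹.

267 s⁻¹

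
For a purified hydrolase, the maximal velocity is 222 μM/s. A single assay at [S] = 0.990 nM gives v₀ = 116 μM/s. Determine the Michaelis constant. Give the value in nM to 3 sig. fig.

0.905 nM

From v = Vmax[S]/(Km+[S]), Km = [S](Vmax − v)/v.
Km = 0.990 × (222 − 116) / 116 = 104.9/116 = 0.905 nM.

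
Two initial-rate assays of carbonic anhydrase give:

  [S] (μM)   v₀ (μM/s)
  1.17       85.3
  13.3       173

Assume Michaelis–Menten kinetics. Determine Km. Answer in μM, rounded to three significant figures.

1.46 μM

From v = Vmax[S]/(Km+[S]), each point gives Vmax = v(Km+[S])/[S].
Equating: 85.3(Km+1.17)/1.17 = 173(Km+13.3)/13.3.
72.91·Km + 85.3 = 13.01·Km + 173, so (72.91 − 13.01)·Km = 173 − 85.3.
Km = 87.70/59.90 = 1.46 μM; then Vmax = 85.3(1.46+1.17)/1.17 = 192 μM/s.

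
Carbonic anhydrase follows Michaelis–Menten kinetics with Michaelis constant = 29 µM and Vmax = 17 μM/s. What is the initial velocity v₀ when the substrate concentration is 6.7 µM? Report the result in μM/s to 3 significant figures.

v = Vmax·[S]/(Km + [S]) = 17 × 6.7 / (29 + 6.7)
  = 113.9 / 35.70 = 3.19 μM/s.

3.19 μM/s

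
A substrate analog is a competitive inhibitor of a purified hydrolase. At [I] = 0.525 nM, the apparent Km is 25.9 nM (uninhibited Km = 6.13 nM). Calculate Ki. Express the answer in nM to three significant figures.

0.163 nM

Competitive: Km,app = α·Km with α = 1 + [I]/Ki.
α = Km,app/Km = 25.9/6.13 = 4.225.
Since α = 1 + [I]/Ki, [I]/Ki = 4.225 − 1 = 3.225 and Ki = 0.525/3.225 = 0.163 nM.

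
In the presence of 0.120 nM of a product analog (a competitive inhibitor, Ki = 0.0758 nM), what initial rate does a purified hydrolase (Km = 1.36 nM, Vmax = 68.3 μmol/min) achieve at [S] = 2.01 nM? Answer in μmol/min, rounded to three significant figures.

24.9 μmol/min

α = 1 + [I]/Ki = 1 + 0.120/0.0758 = 2.583.
For a competitive inhibitor, Vmax is unchanged and the apparent Km becomes α·Km: Km,app = 3.51 nM, Vmax,app = 68.3 μmol/min.
v = Vmax,app·[S]/(Km,app + [S]) = 68.3 × 2.01/(3.51 + 2.01) = 24.9 μmol/min.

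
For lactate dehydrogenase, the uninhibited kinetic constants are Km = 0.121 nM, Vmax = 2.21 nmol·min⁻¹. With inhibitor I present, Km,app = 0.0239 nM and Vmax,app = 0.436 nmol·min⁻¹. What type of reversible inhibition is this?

uncompetitive

Both Km and Vmax decrease by the same factor (~5.07-fold) — characteristic of uncompetitive inhibition.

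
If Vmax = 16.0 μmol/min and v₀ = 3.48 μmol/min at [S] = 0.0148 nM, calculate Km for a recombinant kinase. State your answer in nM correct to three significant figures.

0.0532 nM

From v = Vmax[S]/(Km+[S]), Km = [S](Vmax − v)/v.
Km = 0.0148 × (16.0 − 3.48) / 3.48 = 0.1853/3.48 = 0.0532 nM.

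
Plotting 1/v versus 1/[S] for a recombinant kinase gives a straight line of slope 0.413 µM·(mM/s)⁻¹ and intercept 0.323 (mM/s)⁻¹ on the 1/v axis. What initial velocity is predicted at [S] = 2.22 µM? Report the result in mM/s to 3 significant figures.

1.96 mM/s

The y-intercept is 1/Vmax, so Vmax = 1/0.323 = 3.10 mM/s.
The slope is Km/Vmax, so Km = 0.413 × 3.10 = 1.28 µM.
Then v = 3.10 × 2.22/(1.28 + 2.22) = 1.96 mM/s.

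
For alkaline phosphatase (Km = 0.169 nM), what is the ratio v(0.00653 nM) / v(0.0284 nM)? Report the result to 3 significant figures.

The fractional saturations are [S]/(Km+[S]) = 0.0284/0.1974 = 0.1439 and 0.00653/0.1755 = 0.03720.
v₂/v₁ is just their ratio: 0.03720/0.1439 = 0.259.

0.259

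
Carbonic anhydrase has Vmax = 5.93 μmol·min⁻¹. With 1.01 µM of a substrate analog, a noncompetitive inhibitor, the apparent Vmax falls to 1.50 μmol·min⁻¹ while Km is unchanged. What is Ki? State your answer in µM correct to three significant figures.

Noncompetitive: Vmax,app = Vmax/α with α = 1 + [I]/Ki.
α = Vmax/Vmax,app = 5.93/1.50 = 3.953.
Since α = 1 + [I]/Ki, [I]/Ki = 3.953 − 1 = 2.953 and Ki = 1.01/2.953 = 0.342 µM.

0.342 µM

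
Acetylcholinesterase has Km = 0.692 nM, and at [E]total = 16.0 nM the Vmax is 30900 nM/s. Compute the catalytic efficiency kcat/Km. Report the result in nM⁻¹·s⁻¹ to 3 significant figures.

kcat = Vmax/[E]total = 30900/16.0 = 1930 s⁻¹.
kcat/Km = 1930/0.692 = 2790 nM⁻¹·s⁻¹.

2790 nM⁻¹·s⁻¹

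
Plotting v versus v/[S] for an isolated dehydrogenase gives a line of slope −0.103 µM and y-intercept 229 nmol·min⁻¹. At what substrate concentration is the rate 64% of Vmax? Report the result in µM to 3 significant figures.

The Eadie–Hofstee slope gives Km = 0.103 µM (slope = −Km).
v/Vmax = [S]/(Km+[S]) = 0.64 ⇒ [S] = Km·0.64/(1−0.64) = 0.103 × 1.778 = 0.183 µM.

0.183 µM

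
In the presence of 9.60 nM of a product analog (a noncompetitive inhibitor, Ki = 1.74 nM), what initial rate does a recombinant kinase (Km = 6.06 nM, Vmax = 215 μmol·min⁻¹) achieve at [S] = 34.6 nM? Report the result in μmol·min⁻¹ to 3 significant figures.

α = 1 + [I]/Ki = 1 + 9.60/1.74 = 6.517.
For a noncompetitive inhibitor, Vmax is reduced to Vmax/α while Km is unchanged: Km,app = 6.06 nM, Vmax,app = 33.0 μmol·min⁻¹.
v = Vmax,app·[S]/(Km,app + [S]) = 33.0 × 34.6/(6.06 + 34.6) = 28.1 μmol·min⁻¹.

28.1 μmol·min⁻¹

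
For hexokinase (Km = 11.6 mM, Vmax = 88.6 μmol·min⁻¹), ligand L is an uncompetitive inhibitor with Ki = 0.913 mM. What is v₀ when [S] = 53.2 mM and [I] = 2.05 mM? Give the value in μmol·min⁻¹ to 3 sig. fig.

25.6 μmol·min⁻¹

α = 1 + [I]/Ki = 1 + 2.05/0.913 = 3.245.
For an uncompetitive inhibitor, both parameters are divided by α, giving Vmax/α and Km/α: Km,app = 3.57 mM, Vmax,app = 27.3 μmol·min⁻¹.
v = Vmax,app·[S]/(Km,app + [S]) = 27.3 × 53.2/(3.57 + 53.2) = 25.6 μmol·min⁻¹.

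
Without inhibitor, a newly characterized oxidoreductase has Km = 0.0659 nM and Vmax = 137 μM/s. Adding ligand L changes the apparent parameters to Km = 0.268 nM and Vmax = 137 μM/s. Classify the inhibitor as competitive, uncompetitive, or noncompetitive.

competitive

Km increases (0.0659 → 0.268 nM) while Vmax is unchanged — the hallmark of competitive inhibition.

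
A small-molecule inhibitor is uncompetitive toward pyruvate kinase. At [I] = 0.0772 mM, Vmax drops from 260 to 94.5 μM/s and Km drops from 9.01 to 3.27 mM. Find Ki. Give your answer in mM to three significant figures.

Uncompetitive: Vmax,app = Vmax/α (and Km,app = Km/α) with α = 1 + [I]/Ki.
α = Vmax/Vmax,app = 260/94.5 = 2.751.
Ki = [I]/(α − 1) = 0.0772/1.751 = 0.0441 mM.

0.0441 mM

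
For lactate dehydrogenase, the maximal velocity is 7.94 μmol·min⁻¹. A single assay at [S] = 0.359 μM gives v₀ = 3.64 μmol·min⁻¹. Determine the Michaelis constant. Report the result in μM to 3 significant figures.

0.424 μM

From v = Vmax[S]/(Km+[S]), Km = [S](Vmax − v)/v.
Km = 0.359 × (7.94 − 3.64) / 3.64 = 1.544/3.64 = 0.424 μM.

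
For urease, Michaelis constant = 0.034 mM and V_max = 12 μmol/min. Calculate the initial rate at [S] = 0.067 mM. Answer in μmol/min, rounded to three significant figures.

v = Vmax·[S]/(Km + [S]) = 12 × 0.067 / (0.034 + 0.067)
  = 0.8040 / 0.1010 = 7.96 μmol/min.

7.96 μmol/min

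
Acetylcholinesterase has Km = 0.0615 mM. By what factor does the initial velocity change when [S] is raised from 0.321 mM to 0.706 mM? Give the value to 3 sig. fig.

1.10

The fractional saturations are [S]/(Km+[S]) = 0.321/0.3825 = 0.8392 and 0.706/0.7675 = 0.9199.
v₂/v₁ is just their ratio: 0.9199/0.8392 = 1.10.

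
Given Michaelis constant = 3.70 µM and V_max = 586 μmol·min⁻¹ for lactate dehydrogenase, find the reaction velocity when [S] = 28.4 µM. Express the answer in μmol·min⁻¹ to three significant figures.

v = Vmax·[S]/(Km + [S]) = 586 × 28.4 / (3.70 + 28.4)
  = 16640 / 32.10 = 518 μmol·min⁻¹.

518 μmol·min⁻¹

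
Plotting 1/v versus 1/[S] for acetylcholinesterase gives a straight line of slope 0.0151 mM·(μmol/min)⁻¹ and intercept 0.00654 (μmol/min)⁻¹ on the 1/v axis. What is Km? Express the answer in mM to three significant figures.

y-intercept = 1/Vmax ⇒ Vmax = 153 μmol/min; slope = Km/Vmax ⇒ Km = slope × Vmax.
Km = 0.0151 × 153 = 2.31 mM.

2.31 mM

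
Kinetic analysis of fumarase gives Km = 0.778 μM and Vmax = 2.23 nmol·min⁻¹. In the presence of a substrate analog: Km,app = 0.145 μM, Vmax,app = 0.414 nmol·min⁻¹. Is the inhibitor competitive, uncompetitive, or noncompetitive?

Both Km and Vmax decrease by the same factor (~5.38-fold) — characteristic of uncompetitive inhibition.

uncompetitive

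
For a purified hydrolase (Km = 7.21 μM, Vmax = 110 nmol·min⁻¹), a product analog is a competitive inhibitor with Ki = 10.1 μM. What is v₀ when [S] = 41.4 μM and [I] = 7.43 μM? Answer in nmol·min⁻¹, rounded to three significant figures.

With α = 1 + [I]/Ki = 1 + 7.43/10.1 = 1.736, the competitive rate law is v = Vmax[S] / (αKm + [S]).
v = 110×41.4 / (1.736×7.21 + 41.4) = 4554/53.91 = 84.5 nmol·min⁻¹.

84.5 nmol·min⁻¹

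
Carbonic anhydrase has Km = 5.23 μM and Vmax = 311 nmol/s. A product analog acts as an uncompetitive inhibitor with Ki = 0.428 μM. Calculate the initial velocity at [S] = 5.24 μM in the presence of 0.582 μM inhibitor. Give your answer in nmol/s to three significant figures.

α = 1 + [I]/Ki = 1 + 0.582/0.428 = 2.360.
For an uncompetitive inhibitor, both parameters are divided by α, giving Vmax/α and Km/α: Km,app = 2.22 μM, Vmax,app = 132 nmol/s.
v = Vmax,app·[S]/(Km,app + [S]) = 132 × 5.24/(2.22 + 5.24) = 92.6 nmol/s.

92.6 nmol/s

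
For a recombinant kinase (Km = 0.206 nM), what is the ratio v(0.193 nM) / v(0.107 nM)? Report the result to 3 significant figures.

The fractional saturations are [S]/(Km+[S]) = 0.107/0.3130 = 0.3419 and 0.193/0.3990 = 0.4837.
v₂/v₁ is just their ratio: 0.4837/0.3419 = 1.41.

1.41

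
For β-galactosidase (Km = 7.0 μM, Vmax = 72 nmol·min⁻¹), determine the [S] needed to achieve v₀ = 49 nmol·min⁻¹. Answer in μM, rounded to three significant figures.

14.9 μM

Rearranging v = Vmax[S]/(Km+[S]) gives [S] = Km·v/(Vmax − v).
[S] = 7.0 × 49 / (72 − 49) = 343.0/23.00 = 14.9 μM.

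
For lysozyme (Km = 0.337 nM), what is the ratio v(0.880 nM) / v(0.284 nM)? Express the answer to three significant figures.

1.58

Since Vmax cancels, v₂/v₁ = [S]₂(Km+[S]₁) / [S]₁(Km+[S]₂).
= 0.880×(0.337+0.284) / (0.284×(0.337+0.880)) = 0.5465/0.3456 = 1.58.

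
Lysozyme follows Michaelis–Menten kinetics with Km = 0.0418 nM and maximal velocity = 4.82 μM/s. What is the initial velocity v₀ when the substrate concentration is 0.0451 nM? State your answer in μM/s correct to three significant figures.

[S]/(Km+[S]) = 0.0451/0.08690 = 0.5190, the fractional saturation.
v = 0.5190 × Vmax = 0.5190 × 4.82 = 2.50 μM/s.

2.50 μM/s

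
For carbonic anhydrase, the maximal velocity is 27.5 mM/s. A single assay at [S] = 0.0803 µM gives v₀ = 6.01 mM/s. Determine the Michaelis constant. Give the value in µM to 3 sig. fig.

v/Vmax = 6.01/27.5 = 0.2185 = [S]/(Km+[S]).
So Km + [S] = [S]/0.2185 = 0.3674 µM, giving Km = 0.3674 − 0.0803 = 0.287 µM.

0.287 µM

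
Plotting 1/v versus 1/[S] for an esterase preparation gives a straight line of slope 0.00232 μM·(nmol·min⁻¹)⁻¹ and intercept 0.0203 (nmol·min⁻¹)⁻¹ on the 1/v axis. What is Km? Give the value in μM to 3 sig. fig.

y-intercept = 1/Vmax ⇒ Vmax = 49.3 nmol·min⁻¹; slope = Km/Vmax ⇒ Km = slope × Vmax.
Km = 0.00232 × 49.3 = 0.114 μM.

0.114 μM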